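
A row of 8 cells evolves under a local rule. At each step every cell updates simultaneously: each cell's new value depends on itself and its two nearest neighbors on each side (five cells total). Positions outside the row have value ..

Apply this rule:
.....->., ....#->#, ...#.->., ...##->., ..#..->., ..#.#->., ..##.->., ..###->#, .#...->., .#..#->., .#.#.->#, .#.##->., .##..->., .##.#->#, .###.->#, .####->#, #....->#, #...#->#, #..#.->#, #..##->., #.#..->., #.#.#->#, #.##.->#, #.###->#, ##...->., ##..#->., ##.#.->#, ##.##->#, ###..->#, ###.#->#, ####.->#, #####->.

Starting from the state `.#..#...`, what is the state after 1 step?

...#..#.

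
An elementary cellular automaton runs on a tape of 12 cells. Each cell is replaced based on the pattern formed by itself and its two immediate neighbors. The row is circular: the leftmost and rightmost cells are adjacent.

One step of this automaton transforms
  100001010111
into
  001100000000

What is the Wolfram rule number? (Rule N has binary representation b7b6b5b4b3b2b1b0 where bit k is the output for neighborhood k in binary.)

position 10: 111 → 0  (bit 7 = 0)
position 0: 110 → 0  (bit 6 = 0)
position 6: 101 → 0  (bit 5 = 0)
position 1: 100 → 0  (bit 4 = 0)
position 9: 011 → 0  (bit 3 = 0)
position 5: 010 → 0  (bit 2 = 0)
position 4: 001 → 0  (bit 1 = 0)
position 2: 000 → 1  (bit 0 = 1)
bits b7..b0 = 00000001 = 1

1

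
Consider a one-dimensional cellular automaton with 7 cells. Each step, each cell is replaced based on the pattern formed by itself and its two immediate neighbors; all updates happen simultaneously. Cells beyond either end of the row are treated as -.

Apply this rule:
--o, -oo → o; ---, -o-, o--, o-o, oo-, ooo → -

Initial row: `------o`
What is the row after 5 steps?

-----o-
----o--
---o---
--o----
-o-----

-o-----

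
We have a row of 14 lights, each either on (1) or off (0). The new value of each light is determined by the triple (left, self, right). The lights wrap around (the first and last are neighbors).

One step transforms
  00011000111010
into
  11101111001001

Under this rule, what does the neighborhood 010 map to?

At position 12 the neighborhood is 010; the next row has 0 there.

0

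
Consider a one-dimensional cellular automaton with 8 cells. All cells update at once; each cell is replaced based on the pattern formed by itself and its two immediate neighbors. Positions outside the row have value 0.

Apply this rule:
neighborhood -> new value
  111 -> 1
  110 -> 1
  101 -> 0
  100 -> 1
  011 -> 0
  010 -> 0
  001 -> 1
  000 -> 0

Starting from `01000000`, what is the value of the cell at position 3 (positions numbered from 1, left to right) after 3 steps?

10100000
00010000
00101000
position 3 holds 1

1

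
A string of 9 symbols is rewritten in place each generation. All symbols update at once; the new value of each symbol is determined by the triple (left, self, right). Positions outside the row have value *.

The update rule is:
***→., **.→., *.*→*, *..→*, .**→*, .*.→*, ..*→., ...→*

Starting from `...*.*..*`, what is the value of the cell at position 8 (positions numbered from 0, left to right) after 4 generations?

**.****.*
..**...**
*.*.**.*.
.****.***
position 8 holds *

*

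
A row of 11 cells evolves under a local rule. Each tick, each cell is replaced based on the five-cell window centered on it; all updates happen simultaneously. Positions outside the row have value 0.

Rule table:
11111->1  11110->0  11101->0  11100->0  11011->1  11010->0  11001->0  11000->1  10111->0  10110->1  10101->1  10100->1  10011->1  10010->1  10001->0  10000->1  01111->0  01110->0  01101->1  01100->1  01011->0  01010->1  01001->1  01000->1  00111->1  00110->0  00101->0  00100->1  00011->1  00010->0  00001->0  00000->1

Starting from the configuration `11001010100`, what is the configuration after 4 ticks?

00011010000

tick 1: 01010111111
tick 2: 00110001100
tick 3: 01011010111
tick 4: 00011010000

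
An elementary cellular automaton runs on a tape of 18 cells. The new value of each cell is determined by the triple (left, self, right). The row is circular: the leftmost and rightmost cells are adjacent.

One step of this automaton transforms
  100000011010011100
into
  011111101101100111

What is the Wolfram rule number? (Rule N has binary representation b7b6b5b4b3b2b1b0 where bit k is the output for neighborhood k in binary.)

position 14: 111 → 0  (bit 7 = 0)
position 8: 110 → 1  (bit 6 = 1)
position 9: 101 → 1  (bit 5 = 1)
position 1: 100 → 1  (bit 4 = 1)
position 7: 011 → 0  (bit 3 = 0)
position 0: 010 → 0  (bit 2 = 0)
position 6: 001 → 1  (bit 1 = 1)
position 2: 000 → 1  (bit 0 = 1)
bits b7..b0 = 01110011 = 115

115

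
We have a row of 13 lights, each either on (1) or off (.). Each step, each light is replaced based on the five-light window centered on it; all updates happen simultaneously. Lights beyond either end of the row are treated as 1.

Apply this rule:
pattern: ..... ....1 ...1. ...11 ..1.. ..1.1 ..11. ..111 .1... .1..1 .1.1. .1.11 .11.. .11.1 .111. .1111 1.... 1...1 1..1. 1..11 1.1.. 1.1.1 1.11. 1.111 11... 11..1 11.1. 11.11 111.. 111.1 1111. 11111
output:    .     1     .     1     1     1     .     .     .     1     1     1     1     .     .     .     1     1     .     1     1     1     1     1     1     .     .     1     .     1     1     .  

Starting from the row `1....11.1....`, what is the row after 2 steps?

11.1.11.111..

.1111...1.111
11.1.11.111..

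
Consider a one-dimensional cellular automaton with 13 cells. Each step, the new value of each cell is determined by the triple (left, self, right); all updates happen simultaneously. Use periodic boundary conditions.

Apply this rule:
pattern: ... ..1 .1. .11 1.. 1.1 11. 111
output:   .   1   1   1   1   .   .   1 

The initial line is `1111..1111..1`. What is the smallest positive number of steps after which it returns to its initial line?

26

111.11111.111
11..1111..111
1.11111.11111
..1111..11111
11111.111111.
1111..11111..
111.111111.11
11..11111..11
1.111111.1111
..11111..1111
111111.11111.
11111..1111..
1111.11111.11
111..1111..11
11.11111.1111
1..1111..1111
.11111.111111
.1111..11111.
1111.111111.1
111..11111..1
11.111111.111
1..11111..111
.111111.11111
.11111..1111.
11111.11111.1
1111..1111..1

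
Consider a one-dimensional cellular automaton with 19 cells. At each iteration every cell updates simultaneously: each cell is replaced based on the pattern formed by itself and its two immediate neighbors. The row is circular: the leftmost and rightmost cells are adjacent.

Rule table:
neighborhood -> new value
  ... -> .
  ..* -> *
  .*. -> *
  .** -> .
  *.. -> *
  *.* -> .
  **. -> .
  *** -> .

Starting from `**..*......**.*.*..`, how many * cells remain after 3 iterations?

..****....*...*.***
**....*..***.**....
..*..****......*..*
count of *: 7

7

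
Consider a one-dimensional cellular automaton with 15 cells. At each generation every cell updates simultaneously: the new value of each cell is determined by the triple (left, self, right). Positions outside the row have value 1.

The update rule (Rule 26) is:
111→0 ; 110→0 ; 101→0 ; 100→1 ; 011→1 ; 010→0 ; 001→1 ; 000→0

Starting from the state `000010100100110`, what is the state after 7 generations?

101011011010011

100100011011100
011010110010011
010000101101110
001001001001000
110110110110101
000100100100001
101011011010011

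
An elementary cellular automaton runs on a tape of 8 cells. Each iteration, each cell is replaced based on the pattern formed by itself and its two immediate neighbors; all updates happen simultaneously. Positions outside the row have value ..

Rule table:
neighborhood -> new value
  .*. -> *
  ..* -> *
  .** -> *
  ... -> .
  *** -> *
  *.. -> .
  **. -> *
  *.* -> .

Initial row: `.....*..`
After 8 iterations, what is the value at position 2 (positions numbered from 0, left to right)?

*

iteration 1: ....**..
iteration 2: ...***..
iteration 3: ..****..
iteration 4: .*****..
iteration 5: ******..
iteration 6: ******..  (fixed point — unchanged through iteration 8)
position 2 holds *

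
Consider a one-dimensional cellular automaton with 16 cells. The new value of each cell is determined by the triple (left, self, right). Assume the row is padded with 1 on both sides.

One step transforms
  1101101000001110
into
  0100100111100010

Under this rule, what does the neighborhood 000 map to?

1

At position 8 the neighborhood is 000; the next row has 1 there.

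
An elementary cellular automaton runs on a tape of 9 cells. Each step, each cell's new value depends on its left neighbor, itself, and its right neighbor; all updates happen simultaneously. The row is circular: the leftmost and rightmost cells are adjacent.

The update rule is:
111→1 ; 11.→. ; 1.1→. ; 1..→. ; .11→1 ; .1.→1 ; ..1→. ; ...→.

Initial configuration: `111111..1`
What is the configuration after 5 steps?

1.......1

step 1: 11111...1
step 2: 1111....1
step 3: 111.....1
step 4: 11......1
step 5: 1.......1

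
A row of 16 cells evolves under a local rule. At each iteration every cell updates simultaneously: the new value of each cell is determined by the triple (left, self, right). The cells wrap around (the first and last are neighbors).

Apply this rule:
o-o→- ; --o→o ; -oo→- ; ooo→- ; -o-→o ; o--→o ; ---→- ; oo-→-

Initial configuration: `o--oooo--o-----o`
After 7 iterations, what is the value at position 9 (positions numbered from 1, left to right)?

-oo----oooo---o-
o--o--o----o-ooo
-ooooooo--oo----
o-------oo--o---
oo-----o--oooo-o
--o---oooo------
-ooo-o----o-----
position 9 holds -

-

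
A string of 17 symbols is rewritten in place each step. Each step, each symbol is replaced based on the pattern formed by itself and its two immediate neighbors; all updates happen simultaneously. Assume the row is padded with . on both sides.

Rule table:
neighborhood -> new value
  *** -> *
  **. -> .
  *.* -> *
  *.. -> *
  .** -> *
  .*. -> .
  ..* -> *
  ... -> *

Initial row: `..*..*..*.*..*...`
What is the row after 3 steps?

.**.**.*.**.***.*

**.**.**.*.**.***
*.**.**.*.**.***.
.**.**.*.**.***.*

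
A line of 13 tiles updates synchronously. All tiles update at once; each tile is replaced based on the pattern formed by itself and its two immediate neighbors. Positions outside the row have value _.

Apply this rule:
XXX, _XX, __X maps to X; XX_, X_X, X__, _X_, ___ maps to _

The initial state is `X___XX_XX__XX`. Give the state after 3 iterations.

___XX__X__XX_
__XX__X__XX__
_XX__X__XX___

_XX__X__XX___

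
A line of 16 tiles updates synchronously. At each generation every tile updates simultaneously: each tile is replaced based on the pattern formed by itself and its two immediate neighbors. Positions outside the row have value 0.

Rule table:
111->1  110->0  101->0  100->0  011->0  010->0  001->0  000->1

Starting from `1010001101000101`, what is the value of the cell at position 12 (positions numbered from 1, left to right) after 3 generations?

0000100000010000
1110001111000111
0100100110010010
position 12 holds 1

1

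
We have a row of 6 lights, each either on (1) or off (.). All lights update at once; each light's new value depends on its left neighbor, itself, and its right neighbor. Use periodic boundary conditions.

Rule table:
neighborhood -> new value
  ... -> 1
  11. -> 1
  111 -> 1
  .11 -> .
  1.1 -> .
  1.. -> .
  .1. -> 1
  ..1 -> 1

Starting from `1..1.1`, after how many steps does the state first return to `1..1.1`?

step 1: 1.11..
step 2: 1..1.1

2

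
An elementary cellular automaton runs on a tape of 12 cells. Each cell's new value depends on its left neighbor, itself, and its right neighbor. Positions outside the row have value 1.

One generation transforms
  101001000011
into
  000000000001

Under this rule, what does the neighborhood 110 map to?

At position 0 the neighborhood is 110; the next row has 0 there.

0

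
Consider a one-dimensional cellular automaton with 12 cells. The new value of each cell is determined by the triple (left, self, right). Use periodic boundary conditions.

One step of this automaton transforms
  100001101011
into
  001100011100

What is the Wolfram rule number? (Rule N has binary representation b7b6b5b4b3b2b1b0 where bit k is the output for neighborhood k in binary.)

37

position 11: 111 → 0  (bit 7 = 0)
position 0: 110 → 0  (bit 6 = 0)
position 7: 101 → 1  (bit 5 = 1)
position 1: 100 → 0  (bit 4 = 0)
position 5: 011 → 0  (bit 3 = 0)
position 8: 010 → 1  (bit 2 = 1)
position 4: 001 → 0  (bit 1 = 0)
position 2: 000 → 1  (bit 0 = 1)
bits b7..b0 = 00100101 = 37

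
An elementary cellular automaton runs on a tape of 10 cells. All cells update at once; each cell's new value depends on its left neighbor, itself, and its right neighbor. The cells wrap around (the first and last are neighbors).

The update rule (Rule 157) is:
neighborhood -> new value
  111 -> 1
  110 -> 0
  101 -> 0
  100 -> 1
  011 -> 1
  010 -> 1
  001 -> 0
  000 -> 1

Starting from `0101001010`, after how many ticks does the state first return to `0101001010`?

2

0101101011
0101001010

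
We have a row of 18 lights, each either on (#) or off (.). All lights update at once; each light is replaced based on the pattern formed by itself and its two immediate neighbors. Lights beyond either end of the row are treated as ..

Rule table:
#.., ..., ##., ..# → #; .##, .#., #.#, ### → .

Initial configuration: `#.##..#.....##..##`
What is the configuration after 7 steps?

...###.#####.###.#
###..#.....#...#..
..###.#####.###.##
##..#.....#...#..#
.###.#####.###.##.
#..#.....#...#..##
.##.#####.###.##.#

.##.#####.###.##.#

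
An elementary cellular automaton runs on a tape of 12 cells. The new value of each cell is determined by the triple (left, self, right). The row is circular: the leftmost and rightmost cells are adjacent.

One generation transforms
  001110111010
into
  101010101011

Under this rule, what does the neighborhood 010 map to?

At position 10 the neighborhood is 010; the next row has 1 there.

1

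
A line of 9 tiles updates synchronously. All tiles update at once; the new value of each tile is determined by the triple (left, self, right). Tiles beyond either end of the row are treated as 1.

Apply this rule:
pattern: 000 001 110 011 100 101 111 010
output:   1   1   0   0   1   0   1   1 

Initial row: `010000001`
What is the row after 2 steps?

001111100

step 1: 011111110
step 2: 001111100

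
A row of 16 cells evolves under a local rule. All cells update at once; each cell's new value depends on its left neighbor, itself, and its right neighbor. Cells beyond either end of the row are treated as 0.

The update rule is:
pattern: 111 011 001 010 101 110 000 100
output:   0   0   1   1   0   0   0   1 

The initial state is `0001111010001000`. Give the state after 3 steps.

1000101110000111

0010000011011100
0111000100000010
1000101110000111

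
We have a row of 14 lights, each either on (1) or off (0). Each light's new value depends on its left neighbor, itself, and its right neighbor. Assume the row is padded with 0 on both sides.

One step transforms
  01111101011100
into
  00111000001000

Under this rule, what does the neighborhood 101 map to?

0

At position 6 the neighborhood is 101; the next row has 0 there.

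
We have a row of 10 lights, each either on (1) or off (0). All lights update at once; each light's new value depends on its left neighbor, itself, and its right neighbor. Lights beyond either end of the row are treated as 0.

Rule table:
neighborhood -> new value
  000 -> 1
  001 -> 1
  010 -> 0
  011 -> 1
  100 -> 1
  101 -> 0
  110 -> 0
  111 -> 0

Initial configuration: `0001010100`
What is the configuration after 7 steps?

1110000011
1001111110
0111000001
1100111110
1011100001
0010011110
1101110001

1101110001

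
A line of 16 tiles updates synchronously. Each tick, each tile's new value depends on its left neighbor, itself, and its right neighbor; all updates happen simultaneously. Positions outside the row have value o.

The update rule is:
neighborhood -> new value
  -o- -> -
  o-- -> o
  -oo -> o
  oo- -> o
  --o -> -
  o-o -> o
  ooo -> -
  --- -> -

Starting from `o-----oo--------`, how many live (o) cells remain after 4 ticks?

tick 1: oo----ooo-------
tick 2: -oo---o-oo------
tick 3: oooo---oooo-----
tick 4: ---oo--o--oo----
count of o: 5

5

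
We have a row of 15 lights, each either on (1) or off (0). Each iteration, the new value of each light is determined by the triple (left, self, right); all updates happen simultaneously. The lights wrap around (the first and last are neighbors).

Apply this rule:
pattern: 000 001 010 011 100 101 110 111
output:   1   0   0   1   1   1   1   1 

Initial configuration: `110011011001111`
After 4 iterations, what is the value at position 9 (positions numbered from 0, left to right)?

111011111101111
111111111111111
111111111111111  (fixed point — unchanged through iteration 4)
position 9 holds 1

1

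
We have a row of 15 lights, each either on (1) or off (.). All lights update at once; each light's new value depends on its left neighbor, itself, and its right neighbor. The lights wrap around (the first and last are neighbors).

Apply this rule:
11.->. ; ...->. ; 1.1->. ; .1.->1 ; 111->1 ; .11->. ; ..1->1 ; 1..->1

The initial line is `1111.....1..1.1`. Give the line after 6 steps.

111.1...11111..
.1..11.1.111.11
.111...1..1....
1.1.1.111111...
1.1.1..1111.1.1
..1.111.11..1..

..1.111.11..1..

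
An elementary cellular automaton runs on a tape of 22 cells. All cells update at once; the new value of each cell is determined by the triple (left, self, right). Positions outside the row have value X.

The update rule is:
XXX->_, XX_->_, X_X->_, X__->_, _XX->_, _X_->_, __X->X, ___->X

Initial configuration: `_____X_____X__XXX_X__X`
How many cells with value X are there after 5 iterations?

iteration 1: _XXXX__XXXX__X______X_
iteration 2: ______X_____X__XXXXX__
iteration 3: _XXXXX__XXXX__X______X
iteration 4: _______X_____X__XXXXX_
iteration 5: _XXXXXX__XXXX__X______
count of X: 11

11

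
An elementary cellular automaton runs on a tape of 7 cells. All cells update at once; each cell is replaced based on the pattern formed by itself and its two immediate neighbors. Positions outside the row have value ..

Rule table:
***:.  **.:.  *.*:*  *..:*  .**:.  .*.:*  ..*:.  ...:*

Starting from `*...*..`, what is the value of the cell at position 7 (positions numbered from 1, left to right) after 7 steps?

***.***
...*...
**.****
..*....
*.*****
**.....
..*****
position 7 holds *

*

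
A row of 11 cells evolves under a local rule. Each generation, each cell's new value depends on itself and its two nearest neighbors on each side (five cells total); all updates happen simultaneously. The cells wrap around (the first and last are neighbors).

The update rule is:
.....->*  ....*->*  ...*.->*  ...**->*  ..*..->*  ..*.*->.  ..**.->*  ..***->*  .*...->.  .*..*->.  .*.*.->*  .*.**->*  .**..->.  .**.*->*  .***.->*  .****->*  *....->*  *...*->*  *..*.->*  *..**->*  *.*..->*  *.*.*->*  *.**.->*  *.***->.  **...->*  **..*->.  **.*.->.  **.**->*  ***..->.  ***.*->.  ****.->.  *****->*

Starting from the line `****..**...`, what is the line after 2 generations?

**...**.***
..******.**

..******.**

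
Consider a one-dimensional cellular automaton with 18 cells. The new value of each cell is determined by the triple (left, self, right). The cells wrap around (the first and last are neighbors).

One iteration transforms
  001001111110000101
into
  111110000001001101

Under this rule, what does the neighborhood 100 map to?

1

At position 0 the neighborhood is 100; the next row has 1 there.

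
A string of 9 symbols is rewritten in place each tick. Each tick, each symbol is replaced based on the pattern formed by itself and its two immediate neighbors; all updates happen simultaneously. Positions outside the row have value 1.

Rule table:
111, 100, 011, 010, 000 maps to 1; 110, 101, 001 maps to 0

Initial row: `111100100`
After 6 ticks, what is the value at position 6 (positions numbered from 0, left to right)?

111010110
110010100
101010110
001010100
101010110  (repeats tick 3; period 2)
tick 6: 001010100
position 6 holds 1

1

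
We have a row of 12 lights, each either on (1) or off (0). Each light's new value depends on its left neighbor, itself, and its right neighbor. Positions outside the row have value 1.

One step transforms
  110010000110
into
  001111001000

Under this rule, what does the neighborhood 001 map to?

1

At position 3 the neighborhood is 001; the next row has 1 there.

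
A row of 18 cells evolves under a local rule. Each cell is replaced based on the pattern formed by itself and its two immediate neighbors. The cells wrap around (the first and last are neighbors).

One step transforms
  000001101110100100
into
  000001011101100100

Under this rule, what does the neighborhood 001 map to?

At position 4 the neighborhood is 001; the next row has 0 there.

0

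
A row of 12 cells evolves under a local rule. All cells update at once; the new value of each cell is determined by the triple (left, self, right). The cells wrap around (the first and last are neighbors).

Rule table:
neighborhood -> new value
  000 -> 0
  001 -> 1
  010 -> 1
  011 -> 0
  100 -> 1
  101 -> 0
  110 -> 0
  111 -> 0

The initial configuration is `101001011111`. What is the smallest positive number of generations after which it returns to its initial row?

generation 1: 001111000000
generation 2: 010000100000
generation 3: 111001110000
generation 4: 000110001001
generation 5: 101001011111

5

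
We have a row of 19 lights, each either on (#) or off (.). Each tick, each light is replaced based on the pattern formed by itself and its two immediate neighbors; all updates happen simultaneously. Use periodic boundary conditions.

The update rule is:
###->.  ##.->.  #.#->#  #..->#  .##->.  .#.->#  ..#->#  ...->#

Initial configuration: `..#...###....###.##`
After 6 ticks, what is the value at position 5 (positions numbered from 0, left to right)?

.

######...####...#..
......###....######
######...####......
......###....######  (repeats tick 2; period 2)
tick 6: ......###....######
position 5 holds .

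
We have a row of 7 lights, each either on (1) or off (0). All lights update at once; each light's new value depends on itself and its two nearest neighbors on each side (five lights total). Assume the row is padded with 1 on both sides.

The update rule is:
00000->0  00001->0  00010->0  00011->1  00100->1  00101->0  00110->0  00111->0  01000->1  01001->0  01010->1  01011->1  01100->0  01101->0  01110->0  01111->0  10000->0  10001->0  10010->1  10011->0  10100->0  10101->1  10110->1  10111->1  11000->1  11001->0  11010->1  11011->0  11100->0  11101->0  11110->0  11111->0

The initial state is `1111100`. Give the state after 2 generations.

1000001

generation 1: 0000000
generation 2: 1000001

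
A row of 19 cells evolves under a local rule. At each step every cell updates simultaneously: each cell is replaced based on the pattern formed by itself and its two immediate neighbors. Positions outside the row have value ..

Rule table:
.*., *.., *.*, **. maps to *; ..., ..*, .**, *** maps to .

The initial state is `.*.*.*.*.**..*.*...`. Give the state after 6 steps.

.********.**.****..
........**.**...**.
.........**.**...**
..........**.**...*
...........**.**..*
............**.**.*

............**.**.*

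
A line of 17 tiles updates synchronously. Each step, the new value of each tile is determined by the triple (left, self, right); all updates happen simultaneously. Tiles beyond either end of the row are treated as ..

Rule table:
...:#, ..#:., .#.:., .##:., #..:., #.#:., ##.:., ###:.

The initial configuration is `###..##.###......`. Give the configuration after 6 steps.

###########......

............#####
###########......
............#####  (repeats step 1; period 2)
step 6: ###########......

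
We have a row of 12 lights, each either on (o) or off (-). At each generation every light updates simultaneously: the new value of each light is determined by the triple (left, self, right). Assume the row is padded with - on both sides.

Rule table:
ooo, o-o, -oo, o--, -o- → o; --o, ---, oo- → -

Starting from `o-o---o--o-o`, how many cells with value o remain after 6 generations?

oooo--oo-ooo
ooo-o-o-ooo-
oo-ooooooo-o
o-ooooooo-oo
oooooooo-oo-
ooooooo-oo-o
count of o: 10

10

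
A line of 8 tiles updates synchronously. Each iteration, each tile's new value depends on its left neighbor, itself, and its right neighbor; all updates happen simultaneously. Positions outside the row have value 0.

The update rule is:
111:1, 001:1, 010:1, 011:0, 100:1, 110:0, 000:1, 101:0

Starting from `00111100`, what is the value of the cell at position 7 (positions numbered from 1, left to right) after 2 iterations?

0

11011011
00000000
position 7 holds 0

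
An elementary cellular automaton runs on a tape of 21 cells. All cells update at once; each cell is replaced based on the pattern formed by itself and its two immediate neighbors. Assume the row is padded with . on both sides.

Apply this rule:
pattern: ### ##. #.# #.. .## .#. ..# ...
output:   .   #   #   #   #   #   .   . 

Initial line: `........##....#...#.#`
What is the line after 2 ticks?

........#.##..###.#.#

tick 1: ........###...##..###
tick 2: ........#.##..###.#.#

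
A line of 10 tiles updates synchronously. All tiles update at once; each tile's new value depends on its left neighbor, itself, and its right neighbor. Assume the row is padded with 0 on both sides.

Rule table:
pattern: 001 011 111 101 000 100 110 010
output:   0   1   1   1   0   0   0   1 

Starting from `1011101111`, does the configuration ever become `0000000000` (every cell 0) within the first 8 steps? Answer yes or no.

no

step 1: 1111011110
step 2: 1110111100
step 3: 1101111000
step 4: 1011110000
step 5: 1111100000
step 6: 1111000000
step 7: 1110000000
step 8: 1100000000
step 8 is 1100000000, still not uniform 0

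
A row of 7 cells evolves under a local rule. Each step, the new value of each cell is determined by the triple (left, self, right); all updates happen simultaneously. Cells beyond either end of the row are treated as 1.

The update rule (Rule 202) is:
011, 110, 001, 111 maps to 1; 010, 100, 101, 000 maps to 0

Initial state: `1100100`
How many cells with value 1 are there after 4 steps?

6

step 1: 1101001
step 2: 1100011
step 3: 1100111
step 4: 1101111
count of 1: 6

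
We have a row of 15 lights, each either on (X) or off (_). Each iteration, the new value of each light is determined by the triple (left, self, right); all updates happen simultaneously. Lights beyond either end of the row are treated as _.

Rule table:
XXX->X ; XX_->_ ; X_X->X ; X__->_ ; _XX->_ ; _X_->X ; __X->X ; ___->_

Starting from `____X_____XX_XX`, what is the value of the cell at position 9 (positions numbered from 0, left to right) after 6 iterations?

___XX____X__X__
__X_____XX_XX__
_XX____X__X____
X_____XX_XX____
X____X__X______
X___XX_XX______
position 9 holds _

_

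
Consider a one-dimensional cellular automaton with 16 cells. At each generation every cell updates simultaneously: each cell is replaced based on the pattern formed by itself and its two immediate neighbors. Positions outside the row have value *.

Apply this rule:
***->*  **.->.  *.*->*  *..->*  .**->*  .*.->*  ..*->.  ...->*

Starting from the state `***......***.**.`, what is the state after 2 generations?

*.*****.**.**.**

**.*****.**.**.*
*.*****.**.**.**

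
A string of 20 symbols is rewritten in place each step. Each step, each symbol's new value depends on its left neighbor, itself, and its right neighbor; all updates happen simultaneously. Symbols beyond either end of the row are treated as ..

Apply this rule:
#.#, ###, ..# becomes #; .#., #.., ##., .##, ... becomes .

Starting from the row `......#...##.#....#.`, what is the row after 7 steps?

...#..#....#........

step 1: .....#...#..#....#..
step 2: ....#...#..#....#...
step 3: ...#...#..#....#....
step 4: ..#...#..#....#.....
step 5: .#...#..#....#......
step 6: #...#..#....#.......
step 7: ...#..#....#........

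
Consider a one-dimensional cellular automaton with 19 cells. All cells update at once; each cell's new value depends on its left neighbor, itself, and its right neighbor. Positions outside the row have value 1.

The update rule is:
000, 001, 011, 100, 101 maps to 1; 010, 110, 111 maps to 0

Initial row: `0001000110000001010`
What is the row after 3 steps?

1110111101111110101
0001100011000001011
1111011110111110110

1111011110111110110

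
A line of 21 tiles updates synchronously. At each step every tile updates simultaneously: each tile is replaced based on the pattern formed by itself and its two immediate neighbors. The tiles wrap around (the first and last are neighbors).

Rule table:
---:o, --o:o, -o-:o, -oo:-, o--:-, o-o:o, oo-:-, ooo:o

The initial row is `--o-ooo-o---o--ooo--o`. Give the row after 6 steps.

oooo-o-o-ooo--o--o-o-

step 1: -ooo-o-oo-ooo-o-o--oo
step 2: o-o-ooo--o-o-oooo-o--
step 3: oooo-o--ooooo-oo-oo-o
step 4: ooo-oo-o-ooo-o--o--o-
step 5: -o-o--ooo-o-oo-oo-ooo
step 6: oooo-o-o-ooo--o--o-o-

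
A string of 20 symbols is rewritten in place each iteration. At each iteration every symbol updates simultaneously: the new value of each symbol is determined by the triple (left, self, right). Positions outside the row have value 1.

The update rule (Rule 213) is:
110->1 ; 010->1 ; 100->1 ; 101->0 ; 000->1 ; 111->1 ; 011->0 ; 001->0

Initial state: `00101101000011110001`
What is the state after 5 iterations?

10100101111001111100
10110100111100111110
10010110011110011110
11010011001111001110
11011001100111100110

11011001100111100110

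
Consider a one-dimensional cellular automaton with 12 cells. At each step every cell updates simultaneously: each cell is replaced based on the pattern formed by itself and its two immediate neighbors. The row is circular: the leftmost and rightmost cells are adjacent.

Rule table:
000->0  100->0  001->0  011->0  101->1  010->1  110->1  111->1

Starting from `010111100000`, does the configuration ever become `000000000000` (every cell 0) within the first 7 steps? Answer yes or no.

011011100000
001101100000
000110100000
000011100000
000001100000
000000100000
000000100000
step 7 is 000000100000, still not uniform 0

no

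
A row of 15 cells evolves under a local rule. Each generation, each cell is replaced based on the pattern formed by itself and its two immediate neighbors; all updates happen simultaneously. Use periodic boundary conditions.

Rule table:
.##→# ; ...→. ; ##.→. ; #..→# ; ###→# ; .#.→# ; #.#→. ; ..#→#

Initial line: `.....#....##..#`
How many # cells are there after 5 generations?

9

#...###..##.###
.#.###.###..###
.#.##..##.####.
##.#.###..###.#
#..#.##.####..#
count of #: 9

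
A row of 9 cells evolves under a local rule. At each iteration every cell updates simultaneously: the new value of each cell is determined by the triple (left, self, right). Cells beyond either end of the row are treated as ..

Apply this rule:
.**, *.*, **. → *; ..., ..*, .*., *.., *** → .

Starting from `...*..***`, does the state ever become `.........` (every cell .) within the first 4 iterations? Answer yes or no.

yes

iteration 1: ......*.*
iteration 2: .......*.
iteration 3: .........
all cells are . at iteration 3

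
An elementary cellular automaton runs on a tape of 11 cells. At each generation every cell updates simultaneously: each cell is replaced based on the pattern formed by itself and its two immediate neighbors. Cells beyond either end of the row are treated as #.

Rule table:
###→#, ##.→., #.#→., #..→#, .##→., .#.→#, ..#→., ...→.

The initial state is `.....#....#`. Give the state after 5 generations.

#..##....#.

#....##....
.#.....#...
.##....##..
...#.....#.
#..##....#.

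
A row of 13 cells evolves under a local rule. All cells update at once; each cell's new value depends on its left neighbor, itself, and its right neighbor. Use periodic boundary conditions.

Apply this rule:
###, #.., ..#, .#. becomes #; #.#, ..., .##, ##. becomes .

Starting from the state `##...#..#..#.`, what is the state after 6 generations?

..#.########.
.##..######.#
...##.####..#
#.#....##.###
..##..#....##
##..####..#..

##..####..#..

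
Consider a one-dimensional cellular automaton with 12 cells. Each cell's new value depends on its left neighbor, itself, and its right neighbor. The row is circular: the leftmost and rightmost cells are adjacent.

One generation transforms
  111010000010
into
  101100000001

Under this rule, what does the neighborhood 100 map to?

0

At position 5 the neighborhood is 100; the next row has 0 there.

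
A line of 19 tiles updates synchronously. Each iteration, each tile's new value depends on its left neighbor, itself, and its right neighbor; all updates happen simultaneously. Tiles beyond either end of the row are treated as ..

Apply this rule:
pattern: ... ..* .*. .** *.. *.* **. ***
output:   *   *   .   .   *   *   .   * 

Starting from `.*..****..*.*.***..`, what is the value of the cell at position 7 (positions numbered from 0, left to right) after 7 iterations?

iteration 1: *.**.**.**.*.*.*.**
iteration 2: .*..*..*..*.*.*.*..
iteration 3: *.**.**.**.*.*.*.**  (repeats iteration 1; period 2)
iteration 7: *.**.**.**.*.*.*.**
position 7 holds .

.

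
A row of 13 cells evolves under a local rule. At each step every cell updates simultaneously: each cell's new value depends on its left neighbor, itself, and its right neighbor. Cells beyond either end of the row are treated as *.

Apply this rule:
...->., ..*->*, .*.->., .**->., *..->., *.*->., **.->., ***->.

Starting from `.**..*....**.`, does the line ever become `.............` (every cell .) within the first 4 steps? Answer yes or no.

....*....*...
...*....*...*
..*....*...*.
.*....*...*..
step 4 is .*....*...*.., still not uniform .

no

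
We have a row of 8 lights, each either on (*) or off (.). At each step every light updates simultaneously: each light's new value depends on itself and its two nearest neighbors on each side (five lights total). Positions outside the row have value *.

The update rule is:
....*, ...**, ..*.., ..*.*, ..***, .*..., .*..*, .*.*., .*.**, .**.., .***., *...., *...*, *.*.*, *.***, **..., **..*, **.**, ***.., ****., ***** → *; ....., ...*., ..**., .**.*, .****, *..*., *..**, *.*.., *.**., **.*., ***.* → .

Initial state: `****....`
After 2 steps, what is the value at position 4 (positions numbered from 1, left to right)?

*

********
********
position 4 holds *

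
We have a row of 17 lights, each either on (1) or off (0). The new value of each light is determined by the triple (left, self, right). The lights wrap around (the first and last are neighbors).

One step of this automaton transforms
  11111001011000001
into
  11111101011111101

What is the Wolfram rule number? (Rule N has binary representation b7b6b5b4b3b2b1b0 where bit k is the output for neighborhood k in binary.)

221

position 0: 111 → 1  (bit 7 = 1)
position 4: 110 → 1  (bit 6 = 1)
position 8: 101 → 0  (bit 5 = 0)
position 5: 100 → 1  (bit 4 = 1)
position 9: 011 → 1  (bit 3 = 1)
position 7: 010 → 1  (bit 2 = 1)
position 6: 001 → 0  (bit 1 = 0)
position 12: 000 → 1  (bit 0 = 1)
bits b7..b0 = 11011101 = 221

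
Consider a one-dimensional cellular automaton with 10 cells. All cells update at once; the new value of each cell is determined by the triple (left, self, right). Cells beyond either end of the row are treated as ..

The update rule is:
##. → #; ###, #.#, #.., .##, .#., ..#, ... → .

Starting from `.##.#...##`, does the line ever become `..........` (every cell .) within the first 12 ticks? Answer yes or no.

..#......#
..........
all cells are . at tick 2

yes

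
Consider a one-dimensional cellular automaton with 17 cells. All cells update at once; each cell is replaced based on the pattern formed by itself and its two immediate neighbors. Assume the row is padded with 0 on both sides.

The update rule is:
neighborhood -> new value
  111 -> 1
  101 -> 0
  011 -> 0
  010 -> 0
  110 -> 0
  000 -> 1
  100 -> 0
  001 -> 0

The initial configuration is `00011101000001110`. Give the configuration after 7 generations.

11001000011100100
00000011001000001
11111000000011100
01110011111001001
00100001110000000
10001100100111111
00100000000011110

00100000000011110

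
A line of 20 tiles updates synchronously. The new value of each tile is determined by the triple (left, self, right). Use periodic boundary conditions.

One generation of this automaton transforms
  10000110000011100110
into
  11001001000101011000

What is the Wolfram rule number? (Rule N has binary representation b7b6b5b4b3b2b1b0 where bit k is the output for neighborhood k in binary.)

position 13: 111 → 1  (bit 7 = 1)
position 6: 110 → 0  (bit 6 = 0)
position 19: 101 → 0  (bit 5 = 0)
position 1: 100 → 1  (bit 4 = 1)
position 5: 011 → 0  (bit 3 = 0)
position 0: 010 → 1  (bit 2 = 1)
position 4: 001 → 1  (bit 1 = 1)
position 2: 000 → 0  (bit 0 = 0)
bits b7..b0 = 10010110 = 150

150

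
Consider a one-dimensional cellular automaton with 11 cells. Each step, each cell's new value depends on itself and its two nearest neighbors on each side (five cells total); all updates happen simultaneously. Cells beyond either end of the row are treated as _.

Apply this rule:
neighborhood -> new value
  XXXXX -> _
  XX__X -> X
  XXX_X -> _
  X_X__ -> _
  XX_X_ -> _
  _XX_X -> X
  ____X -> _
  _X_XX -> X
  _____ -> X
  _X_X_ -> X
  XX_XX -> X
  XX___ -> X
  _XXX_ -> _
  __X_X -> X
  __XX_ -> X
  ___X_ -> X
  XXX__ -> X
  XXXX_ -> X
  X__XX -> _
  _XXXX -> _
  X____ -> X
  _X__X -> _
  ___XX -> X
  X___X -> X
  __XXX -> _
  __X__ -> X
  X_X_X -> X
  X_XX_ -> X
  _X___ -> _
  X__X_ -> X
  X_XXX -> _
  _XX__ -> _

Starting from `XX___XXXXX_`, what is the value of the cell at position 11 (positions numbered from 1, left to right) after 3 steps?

X_XXX___XXX
XX__XXXX__X
X_X___XXXXX
position 11 holds X

X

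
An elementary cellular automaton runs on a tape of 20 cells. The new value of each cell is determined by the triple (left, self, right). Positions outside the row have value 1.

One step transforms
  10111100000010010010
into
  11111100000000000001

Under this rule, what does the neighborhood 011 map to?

At position 2 the neighborhood is 011; the next row has 1 there.

1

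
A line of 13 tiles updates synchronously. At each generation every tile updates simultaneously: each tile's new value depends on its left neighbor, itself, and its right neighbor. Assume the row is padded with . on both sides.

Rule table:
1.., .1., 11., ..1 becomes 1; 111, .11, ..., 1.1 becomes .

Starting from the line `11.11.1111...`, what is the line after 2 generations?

.1..1....11..
111111..1.11.

111111..1.11.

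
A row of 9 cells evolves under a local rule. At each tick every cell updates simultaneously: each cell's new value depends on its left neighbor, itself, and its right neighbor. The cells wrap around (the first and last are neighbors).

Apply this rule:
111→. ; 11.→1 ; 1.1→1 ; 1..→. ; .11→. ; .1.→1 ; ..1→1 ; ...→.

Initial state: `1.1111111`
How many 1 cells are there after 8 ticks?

2

tick 1: 11.......
tick 2: .1......1
tick 3: 11.....11
tick 4: .1....1..
tick 5: 11...11..
tick 6: .1..1.1.1
tick 7: 11.111111
tick 8: .11......
count of 1: 2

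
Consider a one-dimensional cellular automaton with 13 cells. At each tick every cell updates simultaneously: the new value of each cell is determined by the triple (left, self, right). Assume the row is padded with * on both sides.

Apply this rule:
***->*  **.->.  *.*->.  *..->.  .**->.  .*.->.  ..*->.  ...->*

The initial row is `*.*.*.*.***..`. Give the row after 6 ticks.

.........*...
.*******...*.
..*****..*...
...***.....*.
.*..*..***...
........*..*.

........*..*.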